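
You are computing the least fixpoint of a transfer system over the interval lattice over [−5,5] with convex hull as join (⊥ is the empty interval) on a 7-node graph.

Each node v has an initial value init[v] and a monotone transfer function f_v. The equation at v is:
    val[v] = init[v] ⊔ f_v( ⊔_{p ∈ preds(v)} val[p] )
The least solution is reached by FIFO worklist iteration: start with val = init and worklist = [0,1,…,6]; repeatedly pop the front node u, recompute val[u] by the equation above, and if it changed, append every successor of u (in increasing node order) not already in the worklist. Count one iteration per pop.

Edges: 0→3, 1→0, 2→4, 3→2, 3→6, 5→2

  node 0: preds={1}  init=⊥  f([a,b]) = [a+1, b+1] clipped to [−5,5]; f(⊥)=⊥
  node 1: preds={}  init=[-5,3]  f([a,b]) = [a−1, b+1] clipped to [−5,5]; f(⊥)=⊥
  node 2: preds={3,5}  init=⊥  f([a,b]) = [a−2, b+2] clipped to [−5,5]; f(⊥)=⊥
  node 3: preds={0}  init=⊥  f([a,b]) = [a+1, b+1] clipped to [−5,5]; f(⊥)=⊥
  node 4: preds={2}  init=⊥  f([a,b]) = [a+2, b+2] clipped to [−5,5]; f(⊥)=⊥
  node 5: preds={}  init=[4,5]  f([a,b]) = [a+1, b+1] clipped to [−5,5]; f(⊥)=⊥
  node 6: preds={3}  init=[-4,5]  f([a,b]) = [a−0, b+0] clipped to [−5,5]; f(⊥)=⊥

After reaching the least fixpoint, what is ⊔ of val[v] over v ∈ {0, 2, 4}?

Trace (9 dequeues):
  [1] u=0 | in [-5,3] | out [-4,4] | prev ⊥ | push {}
  [2] u=1 | in ⊥ | out [-5,3] | ==
  [3] u=2 | in [4,5] | out [2,5] | prev ⊥ | push {}
  [4] u=3 | in [-4,4] | out [-3,5] | prev ⊥ | push {2}
  [5] u=4 | in [2,5] | out [4,5] | prev ⊥ | push {}
  [6] u=5 | in ⊥ | out [4,5] | ==
  [7] u=6 | in [-3,5] | out [-4,5] | ==
  [8] u=2 | in [-3,5] | out [-5,5] | prev [2,5] | push {4}
  [9] u=4 | in [-5,5] | out [-3,5] | prev [4,5] | push {}

Converged values:
  [0] [-4,4]
  [1] [-5,3]
  [2] [-5,5]
  [3] [-3,5]
  [4] [-3,5]
  [5] [4,5]
  [6] [-4,5]

[-5,5]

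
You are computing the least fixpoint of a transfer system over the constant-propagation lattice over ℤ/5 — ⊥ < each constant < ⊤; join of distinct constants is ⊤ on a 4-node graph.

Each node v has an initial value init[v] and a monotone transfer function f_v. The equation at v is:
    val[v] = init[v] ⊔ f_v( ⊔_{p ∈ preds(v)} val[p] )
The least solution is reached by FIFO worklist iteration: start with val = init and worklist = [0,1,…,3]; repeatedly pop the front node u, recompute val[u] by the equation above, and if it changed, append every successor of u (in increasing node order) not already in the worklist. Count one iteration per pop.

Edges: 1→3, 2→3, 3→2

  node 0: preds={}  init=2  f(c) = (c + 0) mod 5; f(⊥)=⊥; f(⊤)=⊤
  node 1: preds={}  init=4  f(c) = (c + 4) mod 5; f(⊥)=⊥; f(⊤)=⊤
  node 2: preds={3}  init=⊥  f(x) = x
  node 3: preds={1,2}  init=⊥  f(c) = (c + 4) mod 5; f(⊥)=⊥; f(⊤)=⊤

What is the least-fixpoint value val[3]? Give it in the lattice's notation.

Iteration log — 8 steps:
  step 1. node 0  ⊔preds=⊥  new=2  stable
  step 2. node 1  ⊔preds=⊥  new=4  stable
  step 3. node 2  ⊔preds=⊥  new=⊥  stable
  step 4. node 3  ⊔preds=4  new=3  old=⊥  +wl: 2
  step 5. node 2  ⊔preds=3  new=3  old=⊥  +wl: 3
  step 6. node 3  ⊔preds=⊤  new=⊤  old=3  +wl: 2
  step 7. node 2  ⊔preds=⊤  new=⊤  old=3  +wl: 3
  step 8. node 3  ⊔preds=⊤  new=⊤  stable

Least fixpoint reached:
  node 0: 2
  node 1: 4
  node 2: ⊤
  node 3: ⊤

⊤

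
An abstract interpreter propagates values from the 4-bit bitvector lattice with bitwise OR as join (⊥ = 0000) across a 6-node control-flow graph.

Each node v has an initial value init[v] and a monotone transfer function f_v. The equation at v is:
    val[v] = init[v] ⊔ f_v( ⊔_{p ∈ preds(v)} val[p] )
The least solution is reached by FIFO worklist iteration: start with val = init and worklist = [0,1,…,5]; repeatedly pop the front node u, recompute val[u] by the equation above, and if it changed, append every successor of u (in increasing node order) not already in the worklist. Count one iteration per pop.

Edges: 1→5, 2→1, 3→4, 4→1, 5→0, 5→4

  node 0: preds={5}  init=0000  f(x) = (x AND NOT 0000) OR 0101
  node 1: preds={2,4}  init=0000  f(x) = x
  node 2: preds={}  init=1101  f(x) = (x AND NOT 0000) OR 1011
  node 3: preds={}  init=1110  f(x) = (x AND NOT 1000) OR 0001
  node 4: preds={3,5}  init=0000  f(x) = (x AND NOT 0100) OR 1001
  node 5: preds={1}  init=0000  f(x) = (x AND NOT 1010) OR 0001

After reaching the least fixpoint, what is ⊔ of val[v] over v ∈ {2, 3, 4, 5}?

Trace (10 dequeues):
  [1] u=0 | in 0000 | out 0101 | prev 0000 | push {}
  [2] u=1 | in 1101 | out 1101 | prev 0000 | push {}
  [3] u=2 | in 0000 | out 1111 | prev 1101 | push {1}
  [4] u=3 | in 0000 | out 1111 | prev 1110 | push {}
  [5] u=4 | in 1111 | out 1011 | prev 0000 | push {}
  [6] u=5 | in 1101 | out 0101 | prev 0000 | push {0,4}
  [7] u=1 | in 1111 | out 1111 | prev 1101 | push {5}
  [8] u=0 | in 0101 | out 0101 | ==
  [9] u=4 | in 1111 | out 1011 | ==
  [10] u=5 | in 1111 | out 0101 | ==

Converged values:
  [0] 0101
  [1] 1111
  [2] 1111
  [3] 1111
  [4] 1011
  [5] 0101

1111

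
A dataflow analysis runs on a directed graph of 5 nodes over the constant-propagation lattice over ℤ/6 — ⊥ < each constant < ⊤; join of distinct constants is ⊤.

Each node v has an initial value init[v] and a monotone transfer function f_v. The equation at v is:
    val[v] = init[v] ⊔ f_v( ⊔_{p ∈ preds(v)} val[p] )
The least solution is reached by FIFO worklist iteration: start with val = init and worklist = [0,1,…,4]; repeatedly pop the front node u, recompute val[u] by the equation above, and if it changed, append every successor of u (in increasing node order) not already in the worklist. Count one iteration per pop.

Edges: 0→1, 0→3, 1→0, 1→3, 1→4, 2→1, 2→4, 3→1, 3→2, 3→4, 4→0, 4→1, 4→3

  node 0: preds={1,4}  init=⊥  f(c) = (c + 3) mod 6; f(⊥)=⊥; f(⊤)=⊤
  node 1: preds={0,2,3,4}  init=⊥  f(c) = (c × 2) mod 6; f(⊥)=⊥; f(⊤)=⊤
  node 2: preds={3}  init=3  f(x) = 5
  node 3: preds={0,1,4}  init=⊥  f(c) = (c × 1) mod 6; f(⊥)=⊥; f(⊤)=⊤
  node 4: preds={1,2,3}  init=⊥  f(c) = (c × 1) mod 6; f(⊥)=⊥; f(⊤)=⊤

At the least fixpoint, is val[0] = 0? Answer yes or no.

no

Trace (13 dequeues):
  [1] u=0 | in ⊥ | out ⊥ | ==
  [2] u=1 | in 3 | out 0 | prev ⊥ | push {0}
  [3] u=2 | in ⊥ | out ⊤ | prev 3 | push {1}
  [4] u=3 | in 0 | out 0 | prev ⊥ | push {2}
  [5] u=4 | in ⊤ | out ⊤ | prev ⊥ | push {3}
  [6] u=0 | in ⊤ | out ⊤ | prev ⊥ | push {}
  [7] u=1 | in ⊤ | out ⊤ | prev 0 | push {0,4}
  [8] u=2 | in 0 | out ⊤ | ==
  [9] u=3 | in ⊤ | out ⊤ | prev 0 | push {1,2}
  [10] u=0 | in ⊤ | out ⊤ | ==
  [11] u=4 | in ⊤ | out ⊤ | ==
  [12] u=1 | in ⊤ | out ⊤ | ==
  [13] u=2 | in ⊤ | out ⊤ | ==

Converged values:
  [0] ⊤
  [1] ⊤
  [2] ⊤
  [3] ⊤
  [4] ⊤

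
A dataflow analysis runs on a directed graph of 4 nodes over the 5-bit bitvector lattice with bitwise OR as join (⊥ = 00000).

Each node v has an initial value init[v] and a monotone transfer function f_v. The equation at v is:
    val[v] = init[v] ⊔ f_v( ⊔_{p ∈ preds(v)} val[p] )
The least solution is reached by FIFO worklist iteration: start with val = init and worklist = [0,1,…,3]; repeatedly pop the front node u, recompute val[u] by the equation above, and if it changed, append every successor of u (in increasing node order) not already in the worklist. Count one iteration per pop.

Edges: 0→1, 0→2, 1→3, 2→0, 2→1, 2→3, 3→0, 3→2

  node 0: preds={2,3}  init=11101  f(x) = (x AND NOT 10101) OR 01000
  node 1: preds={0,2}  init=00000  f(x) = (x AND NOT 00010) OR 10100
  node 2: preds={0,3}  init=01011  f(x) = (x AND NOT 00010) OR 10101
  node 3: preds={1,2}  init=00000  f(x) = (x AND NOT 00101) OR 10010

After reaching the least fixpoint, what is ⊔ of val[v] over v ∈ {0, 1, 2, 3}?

11111

Trace (7 dequeues):
  [1] u=0 | in 01011 | out 11111 | prev 11101 | push {}
  [2] u=1 | in 11111 | out 11101 | prev 00000 | push {}
  [3] u=2 | in 11111 | out 11111 | prev 01011 | push {0,1}
  [4] u=3 | in 11111 | out 11010 | prev 00000 | push {2}
  [5] u=0 | in 11111 | out 11111 | ==
  [6] u=1 | in 11111 | out 11101 | ==
  [7] u=2 | in 11111 | out 11111 | ==

Converged values:
  [0] 11111
  [1] 11101
  [2] 11111
  [3] 11010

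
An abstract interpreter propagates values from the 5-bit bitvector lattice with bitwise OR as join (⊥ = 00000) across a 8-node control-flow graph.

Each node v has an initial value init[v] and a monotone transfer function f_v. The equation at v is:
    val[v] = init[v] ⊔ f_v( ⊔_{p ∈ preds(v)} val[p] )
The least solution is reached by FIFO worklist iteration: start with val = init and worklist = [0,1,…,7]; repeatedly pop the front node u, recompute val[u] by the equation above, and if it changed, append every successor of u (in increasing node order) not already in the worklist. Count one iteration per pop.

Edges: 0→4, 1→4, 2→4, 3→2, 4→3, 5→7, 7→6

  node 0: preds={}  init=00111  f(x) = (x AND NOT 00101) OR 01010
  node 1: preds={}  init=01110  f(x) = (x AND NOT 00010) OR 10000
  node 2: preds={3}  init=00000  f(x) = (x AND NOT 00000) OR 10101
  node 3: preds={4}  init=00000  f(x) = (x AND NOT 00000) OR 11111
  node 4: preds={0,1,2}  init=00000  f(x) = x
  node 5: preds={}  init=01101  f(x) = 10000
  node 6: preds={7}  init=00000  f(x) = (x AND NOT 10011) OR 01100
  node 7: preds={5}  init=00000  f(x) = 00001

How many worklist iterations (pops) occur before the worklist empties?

Iteration log — 12 steps:
  step 1. node 0  ⊔preds=00000  new=01111  old=00111  +wl: 
  step 2. node 1  ⊔preds=00000  new=11110  old=01110  +wl: 
  step 3. node 2  ⊔preds=00000  new=10101  old=00000  +wl: 
  step 4. node 3  ⊔preds=00000  new=11111  old=00000  +wl: 2
  step 5. node 4  ⊔preds=11111  new=11111  old=00000  +wl: 3
  step 6. node 5  ⊔preds=00000  new=11101  old=01101  +wl: 
  step 7. node 6  ⊔preds=00000  new=01100  old=00000  +wl: 
  step 8. node 7  ⊔preds=11101  new=00001  old=00000  +wl: 6
  step 9. node 2  ⊔preds=11111  new=11111  old=10101  +wl: 4
  step 10. node 3  ⊔preds=11111  new=11111  stable
  step 11. node 6  ⊔preds=00001  new=01100  stable
  step 12. node 4  ⊔preds=11111  new=11111  stable

Least fixpoint reached:
  node 0: 01111
  node 1: 11110
  node 2: 11111
  node 3: 11111
  node 4: 11111
  node 5: 11101
  node 6: 01100
  node 7: 00001

12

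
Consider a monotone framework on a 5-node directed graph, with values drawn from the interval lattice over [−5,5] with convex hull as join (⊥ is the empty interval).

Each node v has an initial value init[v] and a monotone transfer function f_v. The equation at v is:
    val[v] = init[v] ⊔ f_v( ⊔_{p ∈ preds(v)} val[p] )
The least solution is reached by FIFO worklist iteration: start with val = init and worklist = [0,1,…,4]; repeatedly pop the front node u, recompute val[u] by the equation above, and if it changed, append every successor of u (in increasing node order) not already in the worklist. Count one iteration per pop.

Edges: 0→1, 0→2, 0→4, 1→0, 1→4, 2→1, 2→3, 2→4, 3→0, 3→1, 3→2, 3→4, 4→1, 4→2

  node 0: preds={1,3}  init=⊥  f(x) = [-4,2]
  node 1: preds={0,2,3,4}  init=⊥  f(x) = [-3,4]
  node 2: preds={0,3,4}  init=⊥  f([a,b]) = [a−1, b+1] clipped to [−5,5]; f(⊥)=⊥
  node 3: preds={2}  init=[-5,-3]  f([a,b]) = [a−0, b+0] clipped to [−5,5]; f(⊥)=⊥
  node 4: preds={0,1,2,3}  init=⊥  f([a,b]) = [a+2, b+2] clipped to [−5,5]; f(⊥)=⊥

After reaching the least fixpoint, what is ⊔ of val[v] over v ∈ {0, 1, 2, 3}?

Trace (14 dequeues):
  [1] u=0 | in [-5,-3] | out [-4,2] | prev ⊥ | push {}
  [2] u=1 | in [-5,2] | out [-3,4] | prev ⊥ | push {0}
  [3] u=2 | in [-5,2] | out [-5,3] | prev ⊥ | push {1}
  [4] u=3 | in [-5,3] | out [-5,3] | prev [-5,-3] | push {2}
  [5] u=4 | in [-5,4] | out [-3,5] | prev ⊥ | push {}
  [6] u=0 | in [-5,4] | out [-4,2] | ==
  [7] u=1 | in [-5,5] | out [-3,4] | ==
  [8] u=2 | in [-5,5] | out [-5,5] | prev [-5,3] | push {1,3,4}
  [9] u=1 | in [-5,5] | out [-3,4] | ==
  [10] u=3 | in [-5,5] | out [-5,5] | prev [-5,3] | push {0,1,2}
  [11] u=4 | in [-5,5] | out [-3,5] | ==
  [12] u=0 | in [-5,5] | out [-4,2] | ==
  [13] u=1 | in [-5,5] | out [-3,4] | ==
  [14] u=2 | in [-5,5] | out [-5,5] | ==

Converged values:
  [0] [-4,2]
  [1] [-3,4]
  [2] [-5,5]
  [3] [-5,5]
  [4] [-3,5]

[-5,5]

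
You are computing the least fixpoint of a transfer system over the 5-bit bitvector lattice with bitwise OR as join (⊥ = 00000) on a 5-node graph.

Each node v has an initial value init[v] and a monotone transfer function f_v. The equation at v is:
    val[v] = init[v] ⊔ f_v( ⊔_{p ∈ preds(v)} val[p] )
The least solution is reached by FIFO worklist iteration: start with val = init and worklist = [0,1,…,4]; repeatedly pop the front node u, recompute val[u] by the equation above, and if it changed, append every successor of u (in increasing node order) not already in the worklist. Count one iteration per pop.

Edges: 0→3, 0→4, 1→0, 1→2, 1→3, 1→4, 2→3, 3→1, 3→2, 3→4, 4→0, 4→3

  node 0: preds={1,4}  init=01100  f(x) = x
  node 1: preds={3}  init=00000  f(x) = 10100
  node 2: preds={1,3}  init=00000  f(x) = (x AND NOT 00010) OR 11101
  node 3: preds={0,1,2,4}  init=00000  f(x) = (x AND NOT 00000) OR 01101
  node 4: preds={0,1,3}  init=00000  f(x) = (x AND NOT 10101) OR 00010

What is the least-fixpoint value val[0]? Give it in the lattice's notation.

11110

Iteration log — 12 steps:
  step 1. node 0  ⊔preds=00000  new=01100  stable
  step 2. node 1  ⊔preds=00000  new=10100  old=00000  +wl: 0
  step 3. node 2  ⊔preds=10100  new=11101  old=00000  +wl: 
  step 4. node 3  ⊔preds=11101  new=11101  old=00000  +wl: 1,2
  step 5. node 4  ⊔preds=11101  new=01010  old=00000  +wl: 3
  step 6. node 0  ⊔preds=11110  new=11110  old=01100  +wl: 4
  step 7. node 1  ⊔preds=11101  new=10100  stable
  step 8. node 2  ⊔preds=11101  new=11101  stable
  step 9. node 3  ⊔preds=11111  new=11111  old=11101  +wl: 1,2
  step 10. node 4  ⊔preds=11111  new=01010  stable
  step 11. node 1  ⊔preds=11111  new=10100  stable
  step 12. node 2  ⊔preds=11111  new=11101  stable

Least fixpoint reached:
  node 0: 11110
  node 1: 10100
  node 2: 11101
  node 3: 11111
  node 4: 01010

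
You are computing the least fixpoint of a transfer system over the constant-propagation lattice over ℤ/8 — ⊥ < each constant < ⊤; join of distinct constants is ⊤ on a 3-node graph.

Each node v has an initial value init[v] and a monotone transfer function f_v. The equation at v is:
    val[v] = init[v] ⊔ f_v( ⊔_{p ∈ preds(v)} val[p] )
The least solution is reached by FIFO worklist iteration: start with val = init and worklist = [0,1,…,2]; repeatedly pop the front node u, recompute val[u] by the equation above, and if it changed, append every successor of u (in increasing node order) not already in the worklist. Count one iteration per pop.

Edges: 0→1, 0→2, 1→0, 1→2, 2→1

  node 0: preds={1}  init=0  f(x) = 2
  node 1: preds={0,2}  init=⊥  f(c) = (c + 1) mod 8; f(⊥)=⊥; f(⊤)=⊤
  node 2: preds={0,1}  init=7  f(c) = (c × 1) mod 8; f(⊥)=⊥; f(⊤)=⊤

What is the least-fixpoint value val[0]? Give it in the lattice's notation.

Iteration log — 5 steps:
  step 1. node 0  ⊔preds=⊥  new=⊤  old=0  +wl: 
  step 2. node 1  ⊔preds=⊤  new=⊤  old=⊥  +wl: 0
  step 3. node 2  ⊔preds=⊤  new=⊤  old=7  +wl: 1
  step 4. node 0  ⊔preds=⊤  new=⊤  stable
  step 5. node 1  ⊔preds=⊤  new=⊤  stable

Least fixpoint reached:
  node 0: ⊤
  node 1: ⊤
  node 2: ⊤

⊤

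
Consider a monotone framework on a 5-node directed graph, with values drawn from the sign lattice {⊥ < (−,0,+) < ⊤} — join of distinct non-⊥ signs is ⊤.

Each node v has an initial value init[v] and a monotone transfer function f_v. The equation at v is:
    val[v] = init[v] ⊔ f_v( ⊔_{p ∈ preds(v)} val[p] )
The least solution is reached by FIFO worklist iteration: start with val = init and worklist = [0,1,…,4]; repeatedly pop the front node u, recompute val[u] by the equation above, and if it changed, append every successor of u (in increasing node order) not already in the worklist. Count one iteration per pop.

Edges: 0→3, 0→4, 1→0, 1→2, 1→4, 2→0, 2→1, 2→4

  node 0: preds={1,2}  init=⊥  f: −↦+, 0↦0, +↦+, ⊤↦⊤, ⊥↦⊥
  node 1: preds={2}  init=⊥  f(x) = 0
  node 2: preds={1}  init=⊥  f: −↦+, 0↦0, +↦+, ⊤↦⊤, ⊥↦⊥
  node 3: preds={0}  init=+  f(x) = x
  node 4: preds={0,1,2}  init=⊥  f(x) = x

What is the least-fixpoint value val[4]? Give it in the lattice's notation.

Iteration log — 9 steps:
  step 1. node 0  ⊔preds=⊥  new=⊥  stable
  step 2. node 1  ⊔preds=⊥  new=0  old=⊥  +wl: 0
  step 3. node 2  ⊔preds=0  new=0  old=⊥  +wl: 1
  step 4. node 3  ⊔preds=⊥  new=+  stable
  step 5. node 4  ⊔preds=0  new=0  old=⊥  +wl: 
  step 6. node 0  ⊔preds=0  new=0  old=⊥  +wl: 3,4
  step 7. node 1  ⊔preds=0  new=0  stable
  step 8. node 3  ⊔preds=0  new=⊤  old=+  +wl: 
  step 9. node 4  ⊔preds=0  new=0  stable

Least fixpoint reached:
  node 0: 0
  node 1: 0
  node 2: 0
  node 3: ⊤
  node 4: 0

0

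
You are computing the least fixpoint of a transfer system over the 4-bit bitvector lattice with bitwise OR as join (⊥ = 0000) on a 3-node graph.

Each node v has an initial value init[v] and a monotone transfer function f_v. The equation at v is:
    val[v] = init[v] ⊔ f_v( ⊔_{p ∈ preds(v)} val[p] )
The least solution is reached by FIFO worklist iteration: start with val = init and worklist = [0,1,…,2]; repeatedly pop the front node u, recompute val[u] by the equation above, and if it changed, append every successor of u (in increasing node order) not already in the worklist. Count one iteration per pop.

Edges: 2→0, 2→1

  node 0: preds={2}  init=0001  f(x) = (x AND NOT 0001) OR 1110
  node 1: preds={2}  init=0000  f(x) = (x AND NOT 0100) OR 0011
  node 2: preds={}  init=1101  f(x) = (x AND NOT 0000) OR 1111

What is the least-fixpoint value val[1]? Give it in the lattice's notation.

Trace (5 dequeues):
  [1] u=0 | in 1101 | out 1111 | prev 0001 | push {}
  [2] u=1 | in 1101 | out 1011 | prev 0000 | push {}
  [3] u=2 | in 0000 | out 1111 | prev 1101 | push {0,1}
  [4] u=0 | in 1111 | out 1111 | ==
  [5] u=1 | in 1111 | out 1011 | ==

Converged values:
  [0] 1111
  [1] 1011
  [2] 1111

1011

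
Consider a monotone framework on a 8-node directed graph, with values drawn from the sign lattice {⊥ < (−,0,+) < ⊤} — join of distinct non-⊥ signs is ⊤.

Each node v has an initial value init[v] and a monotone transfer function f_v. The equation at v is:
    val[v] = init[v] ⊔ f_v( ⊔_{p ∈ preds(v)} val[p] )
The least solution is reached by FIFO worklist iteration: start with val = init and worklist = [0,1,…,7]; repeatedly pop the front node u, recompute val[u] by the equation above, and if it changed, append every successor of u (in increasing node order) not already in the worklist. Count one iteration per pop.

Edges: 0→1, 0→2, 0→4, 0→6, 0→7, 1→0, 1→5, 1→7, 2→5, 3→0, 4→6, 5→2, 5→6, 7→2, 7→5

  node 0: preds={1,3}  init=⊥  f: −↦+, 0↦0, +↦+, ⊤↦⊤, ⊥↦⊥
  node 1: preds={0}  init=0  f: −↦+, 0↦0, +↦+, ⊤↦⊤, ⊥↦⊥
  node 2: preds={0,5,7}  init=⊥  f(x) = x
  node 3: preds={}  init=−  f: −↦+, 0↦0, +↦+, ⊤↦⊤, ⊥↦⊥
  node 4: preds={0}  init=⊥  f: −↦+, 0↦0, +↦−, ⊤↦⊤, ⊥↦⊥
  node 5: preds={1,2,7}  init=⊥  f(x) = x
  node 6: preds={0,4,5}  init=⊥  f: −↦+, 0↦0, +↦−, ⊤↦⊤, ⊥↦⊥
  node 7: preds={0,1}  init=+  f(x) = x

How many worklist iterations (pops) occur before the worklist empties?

Iteration log — 11 steps:
  step 1. node 0  ⊔preds=⊤  new=⊤  old=⊥  +wl: 
  step 2. node 1  ⊔preds=⊤  new=⊤  old=0  +wl: 0
  step 3. node 2  ⊔preds=⊤  new=⊤  old=⊥  +wl: 
  step 4. node 3  ⊔preds=⊥  new=−  stable
  step 5. node 4  ⊔preds=⊤  new=⊤  old=⊥  +wl: 
  step 6. node 5  ⊔preds=⊤  new=⊤  old=⊥  +wl: 2
  step 7. node 6  ⊔preds=⊤  new=⊤  old=⊥  +wl: 
  step 8. node 7  ⊔preds=⊤  new=⊤  old=+  +wl: 5
  step 9. node 0  ⊔preds=⊤  new=⊤  stable
  step 10. node 2  ⊔preds=⊤  new=⊤  stable
  step 11. node 5  ⊔preds=⊤  new=⊤  stable

Least fixpoint reached:
  node 0: ⊤
  node 1: ⊤
  node 2: ⊤
  node 3: −
  node 4: ⊤
  node 5: ⊤
  node 6: ⊤
  node 7: ⊤

11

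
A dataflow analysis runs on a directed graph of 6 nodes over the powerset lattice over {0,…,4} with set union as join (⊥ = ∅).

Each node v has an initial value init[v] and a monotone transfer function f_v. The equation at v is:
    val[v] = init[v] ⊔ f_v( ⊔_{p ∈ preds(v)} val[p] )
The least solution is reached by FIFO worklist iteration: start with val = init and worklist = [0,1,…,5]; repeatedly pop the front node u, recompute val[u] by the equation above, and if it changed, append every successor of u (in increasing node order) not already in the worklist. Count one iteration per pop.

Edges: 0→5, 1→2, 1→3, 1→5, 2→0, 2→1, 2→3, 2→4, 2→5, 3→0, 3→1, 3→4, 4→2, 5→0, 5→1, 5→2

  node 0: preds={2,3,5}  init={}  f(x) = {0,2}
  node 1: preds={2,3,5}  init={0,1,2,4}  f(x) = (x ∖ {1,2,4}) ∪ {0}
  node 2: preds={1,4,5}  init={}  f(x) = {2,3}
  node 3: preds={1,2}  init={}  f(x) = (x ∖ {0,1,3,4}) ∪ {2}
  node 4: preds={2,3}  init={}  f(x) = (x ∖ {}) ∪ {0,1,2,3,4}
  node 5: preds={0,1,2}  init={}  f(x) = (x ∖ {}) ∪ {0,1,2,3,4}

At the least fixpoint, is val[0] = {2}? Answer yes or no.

Iteration log — 11 steps:
  step 1. node 0  ⊔preds={}  new={0,2}  old={}  +wl: 
  step 2. node 1  ⊔preds={}  new={0,1,2,4}  stable
  step 3. node 2  ⊔preds={0,1,2,4}  new={2,3}  old={}  +wl: 0,1
  step 4. node 3  ⊔preds={0,1,2,3,4}  new={2}  old={}  +wl: 
  step 5. node 4  ⊔preds={2,3}  new={0,1,2,3,4}  old={}  +wl: 2
  step 6. node 5  ⊔preds={0,1,2,3,4}  new={0,1,2,3,4}  old={}  +wl: 
  step 7. node 0  ⊔preds={0,1,2,3,4}  new={0,2}  stable
  step 8. node 1  ⊔preds={0,1,2,3,4}  new={0,1,2,3,4}  old={0,1,2,4}  +wl: 3,5
  step 9. node 2  ⊔preds={0,1,2,3,4}  new={2,3}  stable
  step 10. node 3  ⊔preds={0,1,2,3,4}  new={2}  stable
  step 11. node 5  ⊔preds={0,1,2,3,4}  new={0,1,2,3,4}  stable

Least fixpoint reached:
  node 0: {0,2}
  node 1: {0,1,2,3,4}
  node 2: {2,3}
  node 3: {2}
  node 4: {0,1,2,3,4}
  node 5: {0,1,2,3,4}

no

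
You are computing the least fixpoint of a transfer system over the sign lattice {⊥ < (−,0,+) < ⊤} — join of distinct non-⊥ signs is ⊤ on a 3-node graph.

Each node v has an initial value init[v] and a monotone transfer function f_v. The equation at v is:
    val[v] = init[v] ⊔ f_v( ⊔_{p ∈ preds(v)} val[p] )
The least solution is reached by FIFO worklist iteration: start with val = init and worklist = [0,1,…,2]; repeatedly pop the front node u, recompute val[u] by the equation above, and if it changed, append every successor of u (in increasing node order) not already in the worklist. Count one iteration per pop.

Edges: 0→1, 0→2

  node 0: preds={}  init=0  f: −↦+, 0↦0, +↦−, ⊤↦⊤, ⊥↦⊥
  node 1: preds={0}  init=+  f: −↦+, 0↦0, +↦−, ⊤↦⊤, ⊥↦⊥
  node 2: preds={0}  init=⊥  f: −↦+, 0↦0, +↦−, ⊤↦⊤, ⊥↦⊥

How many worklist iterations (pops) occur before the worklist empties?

3

Iteration log — 3 steps:
  step 1. node 0  ⊔preds=⊥  new=0  stable
  step 2. node 1  ⊔preds=0  new=⊤  old=+  +wl: 
  step 3. node 2  ⊔preds=0  new=0  old=⊥  +wl: 

Least fixpoint reached:
  node 0: 0
  node 1: ⊤
  node 2: 0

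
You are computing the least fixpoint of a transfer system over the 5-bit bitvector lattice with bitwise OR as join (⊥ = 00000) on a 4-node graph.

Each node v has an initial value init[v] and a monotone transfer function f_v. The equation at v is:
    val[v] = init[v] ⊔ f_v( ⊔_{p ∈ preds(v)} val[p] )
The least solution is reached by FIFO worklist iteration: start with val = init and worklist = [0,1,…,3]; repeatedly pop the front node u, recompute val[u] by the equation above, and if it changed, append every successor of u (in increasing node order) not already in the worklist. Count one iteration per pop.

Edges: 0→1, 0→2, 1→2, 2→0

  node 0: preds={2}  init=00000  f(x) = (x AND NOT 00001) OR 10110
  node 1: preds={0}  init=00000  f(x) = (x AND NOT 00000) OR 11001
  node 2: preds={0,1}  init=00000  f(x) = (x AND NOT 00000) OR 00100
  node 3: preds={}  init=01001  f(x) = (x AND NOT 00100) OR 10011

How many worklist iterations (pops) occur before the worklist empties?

Iteration log — 7 steps:
  step 1. node 0  ⊔preds=00000  new=10110  old=00000  +wl: 
  step 2. node 1  ⊔preds=10110  new=11111  old=00000  +wl: 
  step 3. node 2  ⊔preds=11111  new=11111  old=00000  +wl: 0
  step 4. node 3  ⊔preds=00000  new=11011  old=01001  +wl: 
  step 5. node 0  ⊔preds=11111  new=11110  old=10110  +wl: 1,2
  step 6. node 1  ⊔preds=11110  new=11111  stable
  step 7. node 2  ⊔preds=11111  new=11111  stable

Least fixpoint reached:
  node 0: 11110
  node 1: 11111
  node 2: 11111
  node 3: 11011

7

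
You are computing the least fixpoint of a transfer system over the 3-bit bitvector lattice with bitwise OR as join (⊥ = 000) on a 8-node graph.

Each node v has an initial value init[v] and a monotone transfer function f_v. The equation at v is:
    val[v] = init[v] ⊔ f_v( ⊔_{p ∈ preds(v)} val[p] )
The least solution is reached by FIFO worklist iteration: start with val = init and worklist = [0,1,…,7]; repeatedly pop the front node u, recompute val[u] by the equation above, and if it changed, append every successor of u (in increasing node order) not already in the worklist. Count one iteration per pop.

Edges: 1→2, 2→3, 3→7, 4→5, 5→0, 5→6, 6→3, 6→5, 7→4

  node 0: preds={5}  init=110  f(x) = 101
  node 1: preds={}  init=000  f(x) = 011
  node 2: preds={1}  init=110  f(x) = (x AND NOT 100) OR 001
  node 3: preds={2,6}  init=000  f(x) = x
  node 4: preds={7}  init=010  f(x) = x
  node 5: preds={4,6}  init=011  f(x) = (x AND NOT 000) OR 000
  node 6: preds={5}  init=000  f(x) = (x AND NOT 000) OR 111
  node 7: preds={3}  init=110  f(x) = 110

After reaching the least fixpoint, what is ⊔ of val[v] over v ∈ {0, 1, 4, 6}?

111

Trace (11 dequeues):
  [1] u=0 | in 011 | out 111 | prev 110 | push {}
  [2] u=1 | in 000 | out 011 | prev 000 | push {}
  [3] u=2 | in 011 | out 111 | prev 110 | push {}
  [4] u=3 | in 111 | out 111 | prev 000 | push {}
  [5] u=4 | in 110 | out 110 | prev 010 | push {}
  [6] u=5 | in 110 | out 111 | prev 011 | push {0}
  [7] u=6 | in 111 | out 111 | prev 000 | push {3,5}
  [8] u=7 | in 111 | out 110 | ==
  [9] u=0 | in 111 | out 111 | ==
  [10] u=3 | in 111 | out 111 | ==
  [11] u=5 | in 111 | out 111 | ==

Converged values:
  [0] 111
  [1] 011
  [2] 111
  [3] 111
  [4] 110
  [5] 111
  [6] 111
  [7] 110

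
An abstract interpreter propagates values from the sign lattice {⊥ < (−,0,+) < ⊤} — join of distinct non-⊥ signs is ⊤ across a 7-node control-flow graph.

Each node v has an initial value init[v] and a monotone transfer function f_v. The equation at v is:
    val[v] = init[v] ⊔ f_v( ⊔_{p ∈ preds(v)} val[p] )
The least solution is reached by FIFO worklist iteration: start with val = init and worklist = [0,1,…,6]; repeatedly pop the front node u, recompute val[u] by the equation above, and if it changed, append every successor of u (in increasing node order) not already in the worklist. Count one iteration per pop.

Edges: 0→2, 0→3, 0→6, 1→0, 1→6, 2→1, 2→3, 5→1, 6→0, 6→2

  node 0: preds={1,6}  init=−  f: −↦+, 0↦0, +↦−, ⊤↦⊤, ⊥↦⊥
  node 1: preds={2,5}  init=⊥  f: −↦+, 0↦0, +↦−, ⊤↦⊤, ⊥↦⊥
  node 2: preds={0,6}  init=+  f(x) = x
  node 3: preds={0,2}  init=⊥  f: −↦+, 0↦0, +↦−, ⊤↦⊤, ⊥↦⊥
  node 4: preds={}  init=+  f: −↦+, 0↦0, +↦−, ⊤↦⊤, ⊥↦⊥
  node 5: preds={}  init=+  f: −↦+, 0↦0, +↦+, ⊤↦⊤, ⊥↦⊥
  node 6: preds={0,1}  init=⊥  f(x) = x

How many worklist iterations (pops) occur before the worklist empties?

14

Iteration log — 14 steps:
  step 1. node 0  ⊔preds=⊥  new=−  stable
  step 2. node 1  ⊔preds=+  new=−  old=⊥  +wl: 0
  step 3. node 2  ⊔preds=−  new=⊤  old=+  +wl: 1
  step 4. node 3  ⊔preds=⊤  new=⊤  old=⊥  +wl: 
  step 5. node 4  ⊔preds=⊥  new=+  stable
  step 6. node 5  ⊔preds=⊥  new=+  stable
  step 7. node 6  ⊔preds=−  new=−  old=⊥  +wl: 2
  step 8. node 0  ⊔preds=−  new=⊤  old=−  +wl: 3,6
  step 9. node 1  ⊔preds=⊤  new=⊤  old=−  +wl: 0
  step 10. node 2  ⊔preds=⊤  new=⊤  stable
  step 11. node 3  ⊔preds=⊤  new=⊤  stable
  step 12. node 6  ⊔preds=⊤  new=⊤  old=−  +wl: 2
  step 13. node 0  ⊔preds=⊤  new=⊤  stable
  step 14. node 2  ⊔preds=⊤  new=⊤  stable

Least fixpoint reached:
  node 0: ⊤
  node 1: ⊤
  node 2: ⊤
  node 3: ⊤
  node 4: +
  node 5: +
  node 6: ⊤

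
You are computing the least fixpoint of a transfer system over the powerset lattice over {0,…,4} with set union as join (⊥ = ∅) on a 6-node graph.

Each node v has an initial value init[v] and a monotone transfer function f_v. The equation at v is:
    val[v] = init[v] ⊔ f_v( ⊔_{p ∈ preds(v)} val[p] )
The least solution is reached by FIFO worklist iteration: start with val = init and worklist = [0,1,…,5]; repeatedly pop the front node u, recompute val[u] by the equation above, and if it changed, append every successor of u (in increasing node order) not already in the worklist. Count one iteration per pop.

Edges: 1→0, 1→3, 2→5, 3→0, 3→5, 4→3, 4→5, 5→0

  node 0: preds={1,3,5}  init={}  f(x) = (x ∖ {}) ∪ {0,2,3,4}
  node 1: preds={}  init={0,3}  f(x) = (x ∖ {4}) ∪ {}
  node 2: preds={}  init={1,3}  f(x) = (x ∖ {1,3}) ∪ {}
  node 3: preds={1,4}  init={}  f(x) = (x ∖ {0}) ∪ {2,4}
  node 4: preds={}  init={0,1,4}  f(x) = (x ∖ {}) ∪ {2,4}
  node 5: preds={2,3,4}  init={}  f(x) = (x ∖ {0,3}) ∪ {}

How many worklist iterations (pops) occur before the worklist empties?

8

Trace (8 dequeues):
  [1] u=0 | in {0,3} | out {0,2,3,4} | prev {} | push {}
  [2] u=1 | in {} | out {0,3} | ==
  [3] u=2 | in {} | out {1,3} | ==
  [4] u=3 | in {0,1,3,4} | out {1,2,3,4} | prev {} | push {0}
  [5] u=4 | in {} | out {0,1,2,4} | prev {0,1,4} | push {3}
  [6] u=5 | in {0,1,2,3,4} | out {1,2,4} | prev {} | push {}
  [7] u=0 | in {0,1,2,3,4} | out {0,1,2,3,4} | prev {0,2,3,4} | push {}
  [8] u=3 | in {0,1,2,3,4} | out {1,2,3,4} | ==

Converged values:
  [0] {0,1,2,3,4}
  [1] {0,3}
  [2] {1,3}
  [3] {1,2,3,4}
  [4] {0,1,2,4}
  [5] {1,2,4}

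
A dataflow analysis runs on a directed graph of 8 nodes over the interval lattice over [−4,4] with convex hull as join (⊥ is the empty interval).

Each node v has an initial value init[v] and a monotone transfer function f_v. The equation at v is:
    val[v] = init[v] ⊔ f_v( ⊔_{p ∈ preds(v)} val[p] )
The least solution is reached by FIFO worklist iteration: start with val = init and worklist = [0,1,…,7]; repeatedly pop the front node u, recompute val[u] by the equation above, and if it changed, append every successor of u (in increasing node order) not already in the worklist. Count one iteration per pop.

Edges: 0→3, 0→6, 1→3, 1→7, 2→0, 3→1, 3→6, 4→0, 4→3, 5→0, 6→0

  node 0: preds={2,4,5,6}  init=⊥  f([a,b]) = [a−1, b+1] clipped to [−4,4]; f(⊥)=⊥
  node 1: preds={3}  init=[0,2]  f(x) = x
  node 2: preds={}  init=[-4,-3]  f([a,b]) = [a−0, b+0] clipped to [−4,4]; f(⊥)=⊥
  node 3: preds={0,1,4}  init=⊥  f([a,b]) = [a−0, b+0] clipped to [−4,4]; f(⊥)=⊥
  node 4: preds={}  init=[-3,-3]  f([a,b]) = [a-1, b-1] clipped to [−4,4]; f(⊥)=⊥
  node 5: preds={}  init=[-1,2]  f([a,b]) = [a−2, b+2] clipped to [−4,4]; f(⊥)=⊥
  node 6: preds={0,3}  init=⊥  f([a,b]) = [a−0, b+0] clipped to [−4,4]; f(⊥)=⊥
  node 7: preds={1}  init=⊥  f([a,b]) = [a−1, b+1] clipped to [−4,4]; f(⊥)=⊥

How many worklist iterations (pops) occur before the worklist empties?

17

Trace (17 dequeues):
  [1] u=0 | in [-4,2] | out [-4,3] | prev ⊥ | push {}
  [2] u=1 | in ⊥ | out [0,2] | ==
  [3] u=2 | in ⊥ | out [-4,-3] | ==
  [4] u=3 | in [-4,3] | out [-4,3] | prev ⊥ | push {1}
  [5] u=4 | in ⊥ | out [-3,-3] | ==
  [6] u=5 | in ⊥ | out [-1,2] | ==
  [7] u=6 | in [-4,3] | out [-4,3] | prev ⊥ | push {0}
  [8] u=7 | in [0,2] | out [-1,3] | prev ⊥ | push {}
  [9] u=1 | in [-4,3] | out [-4,3] | prev [0,2] | push {3,7}
  [10] u=0 | in [-4,3] | out [-4,4] | prev [-4,3] | push {6}
  [11] u=3 | in [-4,4] | out [-4,4] | prev [-4,3] | push {1}
  [12] u=7 | in [-4,3] | out [-4,4] | prev [-1,3] | push {}
  [13] u=6 | in [-4,4] | out [-4,4] | prev [-4,3] | push {0}
  [14] u=1 | in [-4,4] | out [-4,4] | prev [-4,3] | push {3,7}
  [15] u=0 | in [-4,4] | out [-4,4] | ==
  [16] u=3 | in [-4,4] | out [-4,4] | ==
  [17] u=7 | in [-4,4] | out [-4,4] | ==

Converged values:
  [0] [-4,4]
  [1] [-4,4]
  [2] [-4,-3]
  [3] [-4,4]
  [4] [-3,-3]
  [5] [-1,2]
  [6] [-4,4]
  [7] [-4,4]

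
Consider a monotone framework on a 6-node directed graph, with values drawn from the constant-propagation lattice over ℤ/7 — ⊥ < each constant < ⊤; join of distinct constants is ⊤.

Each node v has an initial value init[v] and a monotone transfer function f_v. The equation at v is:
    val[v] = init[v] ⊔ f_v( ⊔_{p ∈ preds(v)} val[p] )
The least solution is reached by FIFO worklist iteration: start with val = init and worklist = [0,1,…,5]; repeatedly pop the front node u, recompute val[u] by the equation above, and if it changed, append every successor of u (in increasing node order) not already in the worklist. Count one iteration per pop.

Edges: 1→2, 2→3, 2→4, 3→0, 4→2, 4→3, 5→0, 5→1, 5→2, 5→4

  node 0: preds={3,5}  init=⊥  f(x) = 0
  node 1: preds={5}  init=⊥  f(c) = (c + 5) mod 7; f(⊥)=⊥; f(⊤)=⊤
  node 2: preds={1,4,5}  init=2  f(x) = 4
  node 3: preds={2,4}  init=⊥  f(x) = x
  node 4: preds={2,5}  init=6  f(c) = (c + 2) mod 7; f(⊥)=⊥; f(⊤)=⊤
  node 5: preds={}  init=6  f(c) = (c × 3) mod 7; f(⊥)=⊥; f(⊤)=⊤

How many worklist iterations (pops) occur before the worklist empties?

Trace (9 dequeues):
  [1] u=0 | in 6 | out 0 | prev ⊥ | push {}
  [2] u=1 | in 6 | out 4 | prev ⊥ | push {}
  [3] u=2 | in ⊤ | out ⊤ | prev 2 | push {}
  [4] u=3 | in ⊤ | out ⊤ | prev ⊥ | push {0}
  [5] u=4 | in ⊤ | out ⊤ | prev 6 | push {2,3}
  [6] u=5 | in ⊥ | out 6 | ==
  [7] u=0 | in ⊤ | out 0 | ==
  [8] u=2 | in ⊤ | out ⊤ | ==
  [9] u=3 | in ⊤ | out ⊤ | ==

Converged values:
  [0] 0
  [1] 4
  [2] ⊤
  [3] ⊤
  [4] ⊤
  [5] 6

9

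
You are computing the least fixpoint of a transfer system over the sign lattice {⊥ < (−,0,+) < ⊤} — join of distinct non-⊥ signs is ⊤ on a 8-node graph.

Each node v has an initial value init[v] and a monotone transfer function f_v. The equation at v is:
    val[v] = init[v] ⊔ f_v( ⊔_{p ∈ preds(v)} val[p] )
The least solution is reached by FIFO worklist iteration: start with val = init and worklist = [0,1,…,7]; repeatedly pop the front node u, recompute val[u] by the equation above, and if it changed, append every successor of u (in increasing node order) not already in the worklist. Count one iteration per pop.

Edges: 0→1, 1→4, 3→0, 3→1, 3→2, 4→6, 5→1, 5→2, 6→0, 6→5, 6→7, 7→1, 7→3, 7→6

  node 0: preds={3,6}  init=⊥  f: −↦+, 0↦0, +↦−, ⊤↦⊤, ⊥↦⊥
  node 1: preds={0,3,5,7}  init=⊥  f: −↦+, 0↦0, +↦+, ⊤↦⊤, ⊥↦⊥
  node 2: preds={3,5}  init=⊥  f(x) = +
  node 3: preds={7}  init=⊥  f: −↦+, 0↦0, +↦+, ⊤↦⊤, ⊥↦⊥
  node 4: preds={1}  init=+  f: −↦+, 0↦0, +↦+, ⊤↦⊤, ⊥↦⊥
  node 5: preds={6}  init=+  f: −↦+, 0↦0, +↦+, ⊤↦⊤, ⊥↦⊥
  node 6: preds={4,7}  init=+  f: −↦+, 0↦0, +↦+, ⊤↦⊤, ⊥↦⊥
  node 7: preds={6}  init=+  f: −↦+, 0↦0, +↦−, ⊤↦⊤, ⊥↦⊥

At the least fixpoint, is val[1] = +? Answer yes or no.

Trace (17 dequeues):
  [1] u=0 | in + | out − | prev ⊥ | push {}
  [2] u=1 | in ⊤ | out ⊤ | prev ⊥ | push {}
  [3] u=2 | in + | out + | prev ⊥ | push {}
  [4] u=3 | in + | out + | prev ⊥ | push {0,1,2}
  [5] u=4 | in ⊤ | out ⊤ | prev + | push {}
  [6] u=5 | in + | out + | ==
  [7] u=6 | in ⊤ | out ⊤ | prev + | push {5}
  [8] u=7 | in ⊤ | out ⊤ | prev + | push {3,6}
  [9] u=0 | in ⊤ | out ⊤ | prev − | push {}
  [10] u=1 | in ⊤ | out ⊤ | ==
  [11] u=2 | in + | out + | ==
  [12] u=5 | in ⊤ | out ⊤ | prev + | push {1,2}
  [13] u=3 | in ⊤ | out ⊤ | prev + | push {0}
  [14] u=6 | in ⊤ | out ⊤ | ==
  [15] u=1 | in ⊤ | out ⊤ | ==
  [16] u=2 | in ⊤ | out + | ==
  [17] u=0 | in ⊤ | out ⊤ | ==

Converged values:
  [0] ⊤
  [1] ⊤
  [2] +
  [3] ⊤
  [4] ⊤
  [5] ⊤
  [6] ⊤
  [7] ⊤

no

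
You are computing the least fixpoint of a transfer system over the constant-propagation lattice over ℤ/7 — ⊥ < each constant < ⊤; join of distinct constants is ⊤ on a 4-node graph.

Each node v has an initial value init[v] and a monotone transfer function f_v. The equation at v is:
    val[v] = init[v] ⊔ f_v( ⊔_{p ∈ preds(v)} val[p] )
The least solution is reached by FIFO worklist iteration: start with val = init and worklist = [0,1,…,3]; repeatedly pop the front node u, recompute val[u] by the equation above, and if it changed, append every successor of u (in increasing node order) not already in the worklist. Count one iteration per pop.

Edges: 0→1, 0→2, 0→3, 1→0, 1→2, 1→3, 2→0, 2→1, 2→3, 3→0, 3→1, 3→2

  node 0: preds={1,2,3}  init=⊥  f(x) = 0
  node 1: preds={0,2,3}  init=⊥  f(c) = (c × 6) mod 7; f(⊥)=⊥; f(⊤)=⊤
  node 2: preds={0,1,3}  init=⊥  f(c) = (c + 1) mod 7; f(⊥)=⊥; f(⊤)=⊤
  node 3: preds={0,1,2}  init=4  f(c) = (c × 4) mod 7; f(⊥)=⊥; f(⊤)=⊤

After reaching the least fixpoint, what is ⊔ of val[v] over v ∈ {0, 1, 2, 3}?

Trace (7 dequeues):
  [1] u=0 | in 4 | out 0 | prev ⊥ | push {}
  [2] u=1 | in ⊤ | out ⊤ | prev ⊥ | push {0}
  [3] u=2 | in ⊤ | out ⊤ | prev ⊥ | push {1}
  [4] u=3 | in ⊤ | out ⊤ | prev 4 | push {2}
  [5] u=0 | in ⊤ | out 0 | ==
  [6] u=1 | in ⊤ | out ⊤ | ==
  [7] u=2 | in ⊤ | out ⊤ | ==

Converged values:
  [0] 0
  [1] ⊤
  [2] ⊤
  [3] ⊤

⊤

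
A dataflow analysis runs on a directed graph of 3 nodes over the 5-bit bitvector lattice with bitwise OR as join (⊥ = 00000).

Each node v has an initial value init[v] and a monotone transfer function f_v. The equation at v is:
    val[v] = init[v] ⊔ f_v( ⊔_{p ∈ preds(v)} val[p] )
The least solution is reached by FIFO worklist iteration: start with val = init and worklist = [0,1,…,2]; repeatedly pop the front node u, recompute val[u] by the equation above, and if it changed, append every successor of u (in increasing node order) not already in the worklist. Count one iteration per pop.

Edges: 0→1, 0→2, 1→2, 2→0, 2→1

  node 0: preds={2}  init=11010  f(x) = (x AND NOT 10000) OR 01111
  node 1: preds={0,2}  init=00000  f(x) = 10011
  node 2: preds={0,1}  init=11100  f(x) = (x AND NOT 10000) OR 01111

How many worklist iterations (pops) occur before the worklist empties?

Iteration log — 5 steps:
  step 1. node 0  ⊔preds=11100  new=11111  old=11010  +wl: 
  step 2. node 1  ⊔preds=11111  new=10011  old=00000  +wl: 
  step 3. node 2  ⊔preds=11111  new=11111  old=11100  +wl: 0,1
  step 4. node 0  ⊔preds=11111  new=11111  stable
  step 5. node 1  ⊔preds=11111  new=10011  stable

Least fixpoint reached:
  node 0: 11111
  node 1: 10011
  node 2: 11111

5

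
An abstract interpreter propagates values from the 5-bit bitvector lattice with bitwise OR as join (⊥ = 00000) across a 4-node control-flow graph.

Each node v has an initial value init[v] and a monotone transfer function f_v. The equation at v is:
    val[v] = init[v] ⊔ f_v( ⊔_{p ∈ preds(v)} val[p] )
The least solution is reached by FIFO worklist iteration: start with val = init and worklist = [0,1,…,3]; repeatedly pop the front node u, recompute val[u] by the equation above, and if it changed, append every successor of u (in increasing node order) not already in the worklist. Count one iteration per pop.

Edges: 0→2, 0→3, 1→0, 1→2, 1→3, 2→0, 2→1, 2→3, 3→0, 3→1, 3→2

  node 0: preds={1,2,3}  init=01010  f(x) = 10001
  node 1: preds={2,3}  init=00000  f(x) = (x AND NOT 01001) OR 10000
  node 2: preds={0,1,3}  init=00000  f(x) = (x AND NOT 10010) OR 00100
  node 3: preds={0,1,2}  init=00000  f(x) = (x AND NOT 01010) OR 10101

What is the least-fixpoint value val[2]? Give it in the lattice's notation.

01101

Iteration log — 9 steps:
  step 1. node 0  ⊔preds=00000  new=11011  old=01010  +wl: 
  step 2. node 1  ⊔preds=00000  new=10000  old=00000  +wl: 0
  step 3. node 2  ⊔preds=11011  new=01101  old=00000  +wl: 1
  step 4. node 3  ⊔preds=11111  new=10101  old=00000  +wl: 2
  step 5. node 0  ⊔preds=11101  new=11011  stable
  step 6. node 1  ⊔preds=11101  new=10100  old=10000  +wl: 0,3
  step 7. node 2  ⊔preds=11111  new=01101  stable
  step 8. node 0  ⊔preds=11101  new=11011  stable
  step 9. node 3  ⊔preds=11111  new=10101  stable

Least fixpoint reached:
  node 0: 11011
  node 1: 10100
  node 2: 01101
  node 3: 10101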